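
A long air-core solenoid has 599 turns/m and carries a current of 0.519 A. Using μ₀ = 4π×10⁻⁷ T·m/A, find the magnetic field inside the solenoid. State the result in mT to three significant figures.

B ≈ 0.391 mT

Inside a long solenoid, B = μ₀nI.
B = (4π×10⁻⁷)(599 m⁻¹)(0.519 A) = 3.907×10^-4 T.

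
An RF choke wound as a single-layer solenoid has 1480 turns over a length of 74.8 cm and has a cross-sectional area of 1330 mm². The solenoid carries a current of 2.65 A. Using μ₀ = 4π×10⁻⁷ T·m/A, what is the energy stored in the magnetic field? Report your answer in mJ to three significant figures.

A = 1330 mm² = 1.330×10^-3 m².
L = μ₀N²A/ℓ = (4π×10⁻⁷)(1480)²(1.330×10^-3)/(0.748) = 4.894×10^-3 H.
U = ½LI² = ½(4.894×10^-3)(2.65)² = 1.718×10^-2 J.

U ≈ 17.2 mJ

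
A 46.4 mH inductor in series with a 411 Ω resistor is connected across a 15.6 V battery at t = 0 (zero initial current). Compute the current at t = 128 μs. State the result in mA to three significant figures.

τ = L/R = 4.640×10^-2/411 = 1.129×10^-4 s; final current I_∞ = ε/R = 15.6/411 = 3.796×10^-2 A.
I(t) = I_∞(1 − e^(−t/τ)) with t/τ = 1.134.
I = (3.796×10^-2)(1 − e^(−1.134)) = 2.574×10^-2 A.

I ≈ 25.7 mA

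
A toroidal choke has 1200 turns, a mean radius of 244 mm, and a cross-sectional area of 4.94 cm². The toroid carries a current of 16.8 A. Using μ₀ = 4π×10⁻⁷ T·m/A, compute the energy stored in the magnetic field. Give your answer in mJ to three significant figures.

U ≈ 82.3 mJ

L = μ₀N²A/(2πR) = (4π×10⁻⁷)(1200)²(4.940×10^-4)/(2π×0.244) = 5.831×10^-4 H.
U = ½LI² = ½(5.831×10^-4)(16.8)² = 8.228×10^-2 J.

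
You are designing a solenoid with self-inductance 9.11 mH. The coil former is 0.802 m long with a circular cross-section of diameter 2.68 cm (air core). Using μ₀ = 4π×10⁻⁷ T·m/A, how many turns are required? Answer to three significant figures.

N ≈ 3210 turns

A = π(d/2)² = π(1.340×10^-2 m)² = 5.641×10^-4 m².
From L = μ₀N²A/ℓ, N = √(Lℓ / (μ₀A)).
N = √[(9.110×10^-3)(0.802) / ((4π×10⁻⁷)×5.641×10^-4)] = √(1.031×10^7) ≈ 3210.4.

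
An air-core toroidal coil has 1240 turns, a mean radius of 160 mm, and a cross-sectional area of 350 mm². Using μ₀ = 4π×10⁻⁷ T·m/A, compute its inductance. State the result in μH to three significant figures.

L ≈ 673 μH

For a thin toroid, L = μ₀N²A/(2πR).
L = (4π×10⁻⁷)(1240)²(3.500×10^-4) / (2π×0.16 m) = 6.727×10^-4 H.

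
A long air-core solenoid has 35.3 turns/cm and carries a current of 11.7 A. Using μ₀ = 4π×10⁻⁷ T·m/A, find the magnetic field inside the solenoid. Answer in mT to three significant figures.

B ≈ 51.9 mT

Inside a long solenoid, B = μ₀nI.
B = (4π×10⁻⁷)(3.530×10^3 m⁻¹)(11.7 A) = 5.190×10^-2 T.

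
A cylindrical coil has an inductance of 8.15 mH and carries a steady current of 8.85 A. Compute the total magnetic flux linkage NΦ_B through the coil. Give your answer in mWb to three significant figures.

From L = NΦ_B/I, the flux linkage is NΦ_B = LI.
NΦ_B = (8.150×10^-3 H)(8.85 A) = 7.213×10^-2 Wb.

NΦ_B ≈ 72.1 mWb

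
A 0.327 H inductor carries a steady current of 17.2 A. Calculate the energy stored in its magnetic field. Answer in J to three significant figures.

Stored magnetic energy: U = ½LI².
U = ½(0.327 H)(17.2 A)² = 48.37 J.

U ≈ 48.4 J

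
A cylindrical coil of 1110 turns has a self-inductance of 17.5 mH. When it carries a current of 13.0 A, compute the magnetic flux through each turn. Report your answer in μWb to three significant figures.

From L = NΦ_B/I, the flux per turn is Φ_B = LI/N.
Φ_B = (1.750×10^-2 H)(13.0 A)/1110 = 2.050×10^-4 Wb.

Φ_B ≈ 205 μWb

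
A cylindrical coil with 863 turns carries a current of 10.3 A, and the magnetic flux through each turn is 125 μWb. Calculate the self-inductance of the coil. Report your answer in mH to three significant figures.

L ≈ 10.5 mH

Self-inductance is defined by L = NΦ_B/I (flux linkage over current).
L = (863)(1.250×10^-4 Wb)/(10.3 A) = 1.047×10^-2 H.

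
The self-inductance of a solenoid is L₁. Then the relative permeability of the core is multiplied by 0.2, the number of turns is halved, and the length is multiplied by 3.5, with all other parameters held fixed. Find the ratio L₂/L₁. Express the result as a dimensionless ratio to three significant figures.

For a solenoid, L ∝ μᵣN²A/ℓ.
L₂/L₁ = (0.2) × (0.5)^2 × (3.5)^-1 = 0.0143.

L₂/L₁ = 0.0143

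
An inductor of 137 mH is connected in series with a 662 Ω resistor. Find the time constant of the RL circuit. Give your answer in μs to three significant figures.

τ = L/R = (0.137 H)/(662 Ω) = 2.069×10^-4 s.

τ ≈ 207 μs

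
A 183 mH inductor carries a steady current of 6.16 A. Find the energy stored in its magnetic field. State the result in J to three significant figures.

U ≈ 3.47 J

Stored magnetic energy: U = ½LI².
U = ½(0.183 H)(6.16 A)² = 3.472 J.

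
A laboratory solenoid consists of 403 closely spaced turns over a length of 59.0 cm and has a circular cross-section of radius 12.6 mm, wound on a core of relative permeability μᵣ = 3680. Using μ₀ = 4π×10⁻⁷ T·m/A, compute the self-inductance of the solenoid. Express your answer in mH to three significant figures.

A = πr² = π(1.260×10^-2 m)² = 4.988×10^-4 m².
For a long solenoid, L = μ₀μᵣN²A/ℓ.
L = (4π×10⁻⁷)(3680)(403)²(4.988×10^-4)/(0.59 m) = 0.6349 H.

L ≈ 635 mH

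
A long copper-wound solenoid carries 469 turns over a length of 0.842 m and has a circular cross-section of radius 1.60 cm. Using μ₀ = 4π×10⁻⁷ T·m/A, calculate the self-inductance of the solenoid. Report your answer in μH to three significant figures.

L ≈ 264 μH

A = πr² = π(1.600×10^-2 m)² = 8.042×10^-4 m².
For a long solenoid, L = μ₀N²A/ℓ.
L = (4π×10⁻⁷)(469)²(8.042×10^-4)/(0.842 m) = 2.640×10^-4 H.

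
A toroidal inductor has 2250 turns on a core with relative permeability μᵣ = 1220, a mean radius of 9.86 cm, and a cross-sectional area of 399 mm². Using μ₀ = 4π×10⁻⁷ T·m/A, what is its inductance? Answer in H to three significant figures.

For a thin toroid, L = μ₀μᵣN²A/(2πR).
L = (4π×10⁻⁷)(1220)(2250)²(3.990×10^-4) / (2π×9.860×10^-2 m) = 4.999 H.

L ≈ 5.00 H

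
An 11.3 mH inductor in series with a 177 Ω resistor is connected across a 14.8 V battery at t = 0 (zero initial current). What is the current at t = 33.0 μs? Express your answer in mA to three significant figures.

τ = L/R = 1.130×10^-2/177 = 6.384×10^-5 s; final current I_∞ = ε/R = 14.8/177 = 8.362×10^-2 A.
I(t) = I_∞(1 − e^(−t/τ)) with t/τ = 0.517.
I = (8.362×10^-2)(1 − e^(−0.517)) = 3.375×10^-2 A.

I ≈ 33.8 mA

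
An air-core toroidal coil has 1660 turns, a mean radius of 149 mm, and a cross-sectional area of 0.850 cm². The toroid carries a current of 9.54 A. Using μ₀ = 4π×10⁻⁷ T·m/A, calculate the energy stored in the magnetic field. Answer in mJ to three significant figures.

U ≈ 14.3 mJ

L = μ₀N²A/(2πR) = (4π×10⁻⁷)(1660)²(8.500×10^-5)/(2π×0.149) = 3.144×10^-4 H.
U = ½LI² = ½(3.144×10^-4)(9.54)² = 1.431×10^-2 J.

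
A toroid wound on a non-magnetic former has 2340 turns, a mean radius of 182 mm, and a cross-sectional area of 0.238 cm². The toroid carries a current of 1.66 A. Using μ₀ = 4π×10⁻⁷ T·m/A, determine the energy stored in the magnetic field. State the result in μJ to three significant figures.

U ≈ 197 μJ

L = μ₀N²A/(2πR) = (4π×10⁻⁷)(2340)²(2.380×10^-5)/(2π×0.182) = 1.432×10^-4 H.
U = ½LI² = ½(1.432×10^-4)(1.66)² = 1.973×10^-4 J.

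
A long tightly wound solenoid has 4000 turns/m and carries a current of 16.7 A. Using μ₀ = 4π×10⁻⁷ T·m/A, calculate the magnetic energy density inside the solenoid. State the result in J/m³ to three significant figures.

u ≈ 2800 J/m³

B = μ₀nI = (4π×10⁻⁷)(4.000×10^3)(16.7) = 8.394×10^-2 T.
u = B²/(2μ₀) = (8.394×10^-2)²/(2×4π×10⁻⁷) = 2.804×10^3 J/m³.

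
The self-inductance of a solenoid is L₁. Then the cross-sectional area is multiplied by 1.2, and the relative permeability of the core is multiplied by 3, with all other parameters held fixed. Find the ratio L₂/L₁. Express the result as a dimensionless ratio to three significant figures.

For a solenoid, L ∝ μᵣN²A/ℓ.
L₂/L₁ = (1.2) × (3) = 3.60.

L₂/L₁ = 3.60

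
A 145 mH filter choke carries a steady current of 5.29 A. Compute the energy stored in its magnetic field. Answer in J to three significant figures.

Stored magnetic energy: U = ½LI².
U = ½(0.145 H)(5.29 A)² = 2.029 J.

U ≈ 2.03 J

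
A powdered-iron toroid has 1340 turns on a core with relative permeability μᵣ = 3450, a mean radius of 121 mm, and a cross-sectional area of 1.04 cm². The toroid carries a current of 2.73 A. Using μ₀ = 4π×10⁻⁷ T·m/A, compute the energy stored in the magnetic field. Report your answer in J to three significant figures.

U ≈ 3.97 J

L = μ₀μᵣN²A/(2πR) = (4π×10⁻⁷)(3450)(1340)²(1.040×10^-4)/(2π×0.121) = 1.0649 H.
U = ½LI² = ½(1.0649)(2.73)² = 3.968 J.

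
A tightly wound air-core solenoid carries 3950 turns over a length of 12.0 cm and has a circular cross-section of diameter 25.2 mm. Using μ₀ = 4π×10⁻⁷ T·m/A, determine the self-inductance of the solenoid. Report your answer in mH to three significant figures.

L ≈ 81.5 mH

A = π(d/2)² = π(1.260×10^-2 m)² = 4.988×10^-4 m².
For a long solenoid, L = μ₀N²A/ℓ.
L = (4π×10⁻⁷)(3950)²(4.988×10^-4)/(0.12 m) = 8.149×10^-2 H.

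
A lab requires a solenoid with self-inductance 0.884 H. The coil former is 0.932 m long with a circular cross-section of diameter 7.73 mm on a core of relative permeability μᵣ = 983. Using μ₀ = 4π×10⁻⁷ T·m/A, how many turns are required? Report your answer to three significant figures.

A = π(d/2)² = π(3.865×10^-3 m)² = 4.693×10^-5 m².
From L = μ₀μᵣN²A/ℓ, N = √(Lℓ / (μ₀μᵣA)).
N = √[(0.884)(0.932) / ((4π×10⁻⁷)(983)×4.693×10^-5)] = √(1.421×10^7) ≈ 3769.9.

N ≈ 3770 turns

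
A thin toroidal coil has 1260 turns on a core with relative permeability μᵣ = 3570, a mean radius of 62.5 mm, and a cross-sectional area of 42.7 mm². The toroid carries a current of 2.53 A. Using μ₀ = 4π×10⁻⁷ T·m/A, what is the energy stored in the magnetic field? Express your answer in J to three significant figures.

U ≈ 2.48 J

L = μ₀μᵣN²A/(2πR) = (4π×10⁻⁷)(3570)(1260)²(4.270×10^-5)/(2π×6.250×10^-2) = 0.7744 H.
U = ½LI² = ½(0.7744)(2.53)² = 2.479 J.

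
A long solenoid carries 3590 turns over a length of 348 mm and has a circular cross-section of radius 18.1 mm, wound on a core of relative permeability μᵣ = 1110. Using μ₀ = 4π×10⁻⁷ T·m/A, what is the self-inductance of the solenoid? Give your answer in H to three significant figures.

L ≈ 53.2 H

A = πr² = π(1.810×10^-2 m)² = 1.029×10^-3 m².
For a long solenoid, L = μ₀μᵣN²A/ℓ.
L = (4π×10⁻⁷)(1110)(3590)²(1.029×10^-3)/(0.348 m) = 53.17 H.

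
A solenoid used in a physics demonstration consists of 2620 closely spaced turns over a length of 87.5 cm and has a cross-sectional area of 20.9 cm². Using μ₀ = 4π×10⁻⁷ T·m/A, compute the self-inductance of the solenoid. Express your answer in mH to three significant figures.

A = 20.9 cm² = 2.090×10^-3 m².
For a long solenoid, L = μ₀N²A/ℓ.
L = (4π×10⁻⁷)(2620)²(2.090×10^-3)/(0.875 m) = 2.060×10^-2 H.

L ≈ 20.6 mH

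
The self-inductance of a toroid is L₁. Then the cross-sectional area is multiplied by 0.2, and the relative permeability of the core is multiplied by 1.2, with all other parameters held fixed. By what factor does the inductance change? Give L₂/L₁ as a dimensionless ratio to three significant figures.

L₂/L₁ = 0.240

For a toroid, L ∝ μᵣN²A/R.
L₂/L₁ = (0.2) × (1.2) = 0.240.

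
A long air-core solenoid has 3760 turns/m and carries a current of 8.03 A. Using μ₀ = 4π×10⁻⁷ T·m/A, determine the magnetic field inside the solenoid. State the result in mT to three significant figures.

Inside a long solenoid, B = μ₀nI.
B = (4π×10⁻⁷)(3.760×10^3 m⁻¹)(8.03 A) = 3.794×10^-2 T.

B ≈ 37.9 mT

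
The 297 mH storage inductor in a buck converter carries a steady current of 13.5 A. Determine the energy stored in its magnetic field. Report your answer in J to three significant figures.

U ≈ 27.1 J

Stored magnetic energy: U = ½LI².
U = ½(0.297 H)(13.5 A)² = 27.06 J.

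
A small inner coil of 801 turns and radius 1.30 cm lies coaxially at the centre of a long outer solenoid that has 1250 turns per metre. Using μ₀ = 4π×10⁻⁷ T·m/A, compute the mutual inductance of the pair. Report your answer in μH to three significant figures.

The outer solenoid produces a uniform field B₁ = μ₀n₁I₁ across the inner coil,
so the flux linkage is N₂Φ = N₂B₁A₂ = μ₀n₁N₂A₂·I₁, giving M = μ₀n₁N₂A₂.
A₂ = πr² = π(1.300×10^-2 m)² = 5.309×10^-4 m².
M = (4π×10⁻⁷)(1250)(801)(5.309×10^-4) = 6.680×10^-4 H.

M ≈ 668 μH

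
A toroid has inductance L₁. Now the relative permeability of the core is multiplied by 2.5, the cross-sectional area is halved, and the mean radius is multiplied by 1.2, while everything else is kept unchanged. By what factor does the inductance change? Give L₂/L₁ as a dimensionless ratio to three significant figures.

L₂/L₁ = 1.04

For a toroid, L ∝ μᵣN²A/R.
L₂/L₁ = (2.5) × (0.5) × (1.2)^-1 = 1.04.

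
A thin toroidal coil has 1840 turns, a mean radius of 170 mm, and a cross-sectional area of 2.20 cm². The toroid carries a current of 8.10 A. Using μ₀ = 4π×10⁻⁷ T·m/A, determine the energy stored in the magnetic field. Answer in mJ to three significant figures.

U ≈ 28.7 mJ

L = μ₀N²A/(2πR) = (4π×10⁻⁷)(1840)²(2.200×10^-4)/(2π×0.17) = 8.763×10^-4 H.
U = ½LI² = ½(8.763×10^-4)(8.10)² = 2.8746×10^-2 J.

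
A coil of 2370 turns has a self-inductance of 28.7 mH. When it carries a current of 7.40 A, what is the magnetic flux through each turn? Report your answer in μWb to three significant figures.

Φ_B ≈ 89.6 μWb

From L = NΦ_B/I, the flux per turn is Φ_B = LI/N.
Φ_B = (2.870×10^-2 H)(7.40 A)/2370 = 8.961×10^-5 Wb.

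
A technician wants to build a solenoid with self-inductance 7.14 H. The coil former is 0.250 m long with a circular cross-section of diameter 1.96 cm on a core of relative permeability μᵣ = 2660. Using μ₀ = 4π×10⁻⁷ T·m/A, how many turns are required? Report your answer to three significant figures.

A = π(d/2)² = π(9.800×10^-3 m)² = 3.017×10^-4 m².
From L = μ₀μᵣN²A/ℓ, N = √(Lℓ / (μ₀μᵣA)).
N = √[(7.14)(0.25) / ((4π×10⁻⁷)(2660)×3.017×10^-4)] = √(1.770×10^6) ≈ 1330.4.

N ≈ 1330 turns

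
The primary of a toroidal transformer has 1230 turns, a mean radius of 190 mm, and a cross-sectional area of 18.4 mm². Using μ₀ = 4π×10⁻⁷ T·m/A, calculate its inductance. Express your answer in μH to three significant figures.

L ≈ 29.3 μH

For a thin toroid, L = μ₀N²A/(2πR).
L = (4π×10⁻⁷)(1230)²(1.840×10^-5) / (2π×0.19 m) = 2.930×10^-5 H.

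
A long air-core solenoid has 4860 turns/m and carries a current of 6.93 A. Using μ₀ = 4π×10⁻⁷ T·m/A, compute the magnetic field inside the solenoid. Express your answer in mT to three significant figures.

B ≈ 42.3 mT

Inside a long solenoid, B = μ₀nI.
B = (4π×10⁻⁷)(4.860×10^3 m⁻¹)(6.93 A) = 4.232×10^-2 T.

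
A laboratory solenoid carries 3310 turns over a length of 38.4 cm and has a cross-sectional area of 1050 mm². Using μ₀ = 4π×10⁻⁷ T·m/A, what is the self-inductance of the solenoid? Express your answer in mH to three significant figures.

A = 1050 mm² = 1.050×10^-3 m².
For a long solenoid, L = μ₀N²A/ℓ.
L = (4π×10⁻⁷)(3310)²(1.050×10^-3)/(0.384 m) = 3.7646×10^-2 H.

L ≈ 37.6 mH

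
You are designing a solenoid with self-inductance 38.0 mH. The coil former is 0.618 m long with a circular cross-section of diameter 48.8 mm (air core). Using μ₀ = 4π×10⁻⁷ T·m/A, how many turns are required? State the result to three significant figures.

N ≈ 3160 turns

A = π(d/2)² = π(2.440×10^-2 m)² = 1.870×10^-3 m².
From L = μ₀N²A/ℓ, N = √(Lℓ / (μ₀A)).
N = √[(3.800×10^-2)(0.618) / ((4π×10⁻⁷)×1.870×10^-3)] = √(9.992×10^6) ≈ 3160.9.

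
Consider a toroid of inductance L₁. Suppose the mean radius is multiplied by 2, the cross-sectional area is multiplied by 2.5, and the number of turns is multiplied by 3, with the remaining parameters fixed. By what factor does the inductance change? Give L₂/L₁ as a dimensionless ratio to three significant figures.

L₂/L₁ = 11.3

For a toroid, L ∝ μᵣN²A/R.
L₂/L₁ = (2)^-1 × (2.5) × (3)^2 = 11.3.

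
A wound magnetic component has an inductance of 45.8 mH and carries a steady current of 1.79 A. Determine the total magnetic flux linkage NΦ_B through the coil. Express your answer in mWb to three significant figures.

NΦ_B ≈ 82.0 mWb

From L = NΦ_B/I, the flux linkage is NΦ_B = LI.
NΦ_B = (4.580×10^-2 H)(1.79 A) = 8.198×10^-2 Wb.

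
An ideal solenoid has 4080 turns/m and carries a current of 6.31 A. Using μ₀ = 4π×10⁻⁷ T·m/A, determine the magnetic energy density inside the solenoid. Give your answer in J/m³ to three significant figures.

u ≈ 416 J/m³

B = μ₀nI = (4π×10⁻⁷)(4.080×10^3)(6.31) = 3.235×10^-2 T.
u = B²/(2μ₀) = (3.235×10^-2)²/(2×4π×10⁻⁷) = 416.4 J/m³.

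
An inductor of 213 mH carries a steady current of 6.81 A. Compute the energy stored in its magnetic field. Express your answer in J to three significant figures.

Stored magnetic energy: U = ½LI².
U = ½(0.213 H)(6.81 A)² = 4.939 J.

U ≈ 4.94 J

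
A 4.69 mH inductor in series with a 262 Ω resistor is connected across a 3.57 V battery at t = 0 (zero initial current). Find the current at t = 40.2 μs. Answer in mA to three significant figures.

τ = L/R = 4.690×10^-3/262 = 1.790×10^-5 s; final current I_∞ = ε/R = 3.57/262 = 1.363×10^-2 A.
I(t) = I_∞(1 − e^(−t/τ)) with t/τ = 2.246.
I = (1.363×10^-2)(1 − e^(−2.246)) = 1.218×10^-2 A.

I ≈ 12.2 mA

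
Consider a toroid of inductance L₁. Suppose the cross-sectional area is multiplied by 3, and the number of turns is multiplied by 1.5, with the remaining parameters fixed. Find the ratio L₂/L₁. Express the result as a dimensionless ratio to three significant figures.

For a toroid, L ∝ μᵣN²A/R.
L₂/L₁ = (3) × (1.5)^2 = 6.75.

L₂/L₁ = 6.75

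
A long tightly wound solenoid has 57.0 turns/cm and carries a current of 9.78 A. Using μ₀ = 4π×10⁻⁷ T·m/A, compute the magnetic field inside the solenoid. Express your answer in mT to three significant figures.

B ≈ 70.1 mT

Inside a long solenoid, B = μ₀nI.
B = (4π×10⁻⁷)(5.700×10^3 m⁻¹)(9.78 A) = 7.005×10^-2 T.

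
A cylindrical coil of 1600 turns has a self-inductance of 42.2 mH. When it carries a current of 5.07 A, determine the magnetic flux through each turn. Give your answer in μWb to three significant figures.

Φ_B ≈ 134 μWb

From L = NΦ_B/I, the flux per turn is Φ_B = LI/N.
Φ_B = (4.220×10^-2 H)(5.07 A)/1600 = 1.337×10^-4 Wb.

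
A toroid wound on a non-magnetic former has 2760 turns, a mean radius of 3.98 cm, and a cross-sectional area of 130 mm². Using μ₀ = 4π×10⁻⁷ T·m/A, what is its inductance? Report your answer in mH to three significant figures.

For a thin toroid, L = μ₀N²A/(2πR).
L = (4π×10⁻⁷)(2760)²(1.300×10^-4) / (2π×3.980×10^-2 m) = 4.976×10^-3 H.

L ≈ 4.98 mH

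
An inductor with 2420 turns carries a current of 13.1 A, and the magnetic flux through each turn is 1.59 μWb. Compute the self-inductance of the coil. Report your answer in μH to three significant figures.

L ≈ 294 μH

Self-inductance is defined by L = NΦ_B/I (flux linkage over current).
L = (2420)(1.590×10^-6 Wb)/(13.1 A) = 2.937×10^-4 H.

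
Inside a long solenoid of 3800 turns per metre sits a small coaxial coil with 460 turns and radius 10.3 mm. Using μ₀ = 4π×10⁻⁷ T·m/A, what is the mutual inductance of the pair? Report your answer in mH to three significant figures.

M ≈ 0.732 mH

The outer solenoid produces a uniform field B₁ = μ₀n₁I₁ across the inner coil,
so the flux linkage is N₂Φ = N₂B₁A₂ = μ₀n₁N₂A₂·I₁, giving M = μ₀n₁N₂A₂.
A₂ = πr² = π(1.030×10^-2 m)² = 3.333×10^-4 m².
M = (4π×10⁻⁷)(3800)(460)(3.333×10^-4) = 7.321×10^-4 H.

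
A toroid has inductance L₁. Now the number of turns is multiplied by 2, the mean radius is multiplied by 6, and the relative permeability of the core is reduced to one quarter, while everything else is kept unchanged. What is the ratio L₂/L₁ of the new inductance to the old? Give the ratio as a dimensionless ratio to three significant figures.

L₂/L₁ = 0.167

For a toroid, L ∝ μᵣN²A/R.
L₂/L₁ = (2)^2 × (6)^-1 × (0.25) = 0.167.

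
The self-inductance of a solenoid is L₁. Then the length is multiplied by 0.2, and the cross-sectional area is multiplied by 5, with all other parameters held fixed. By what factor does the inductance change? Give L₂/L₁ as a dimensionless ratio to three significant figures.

L₂/L₁ = 25.0

For a solenoid, L ∝ μᵣN²A/ℓ.
L₂/L₁ = (0.2)^-1 × (5) = 25.0.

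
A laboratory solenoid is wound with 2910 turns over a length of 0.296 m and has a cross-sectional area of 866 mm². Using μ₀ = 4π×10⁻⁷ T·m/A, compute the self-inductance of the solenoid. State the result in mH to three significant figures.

A = 866 mm² = 8.660×10^-4 m².
For a long solenoid, L = μ₀N²A/ℓ.
L = (4π×10⁻⁷)(2910)²(8.660×10^-4)/(0.296 m) = 3.113×10^-2 H.

L ≈ 31.1 mH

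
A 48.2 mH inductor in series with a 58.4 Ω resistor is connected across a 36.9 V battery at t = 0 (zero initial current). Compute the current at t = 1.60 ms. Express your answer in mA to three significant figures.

I ≈ 541 mA

τ = L/R = 4.820×10^-2/58.4 = 8.253×10^-4 s; final current I_∞ = ε/R = 36.9/58.4 = 0.6318 A.
I(t) = I_∞(1 − e^(−t/τ)) with t/τ = 1.939.
I = (0.6318)(1 − e^(−1.939)) = 0.5409 A.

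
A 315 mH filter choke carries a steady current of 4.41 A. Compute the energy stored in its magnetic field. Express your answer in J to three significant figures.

Stored magnetic energy: U = ½LI².
U = ½(0.315 H)(4.41 A)² = 3.063 J.

U ≈ 3.06 J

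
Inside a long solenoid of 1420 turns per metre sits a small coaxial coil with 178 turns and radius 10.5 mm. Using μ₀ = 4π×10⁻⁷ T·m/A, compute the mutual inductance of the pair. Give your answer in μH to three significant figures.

M ≈ 110 μH

The outer solenoid produces a uniform field B₁ = μ₀n₁I₁ across the inner coil,
so the flux linkage is N₂Φ = N₂B₁A₂ = μ₀n₁N₂A₂·I₁, giving M = μ₀n₁N₂A₂.
A₂ = πr² = π(1.050×10^-2 m)² = 3.464×10^-4 m².
M = (4π×10⁻⁷)(1420)(178)(3.464×10^-4) = 1.100×10^-4 H.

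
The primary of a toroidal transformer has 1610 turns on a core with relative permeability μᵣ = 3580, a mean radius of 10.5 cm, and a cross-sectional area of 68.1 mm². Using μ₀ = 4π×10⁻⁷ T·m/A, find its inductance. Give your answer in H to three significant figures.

L ≈ 1.20 H

For a thin toroid, L = μ₀μᵣN²A/(2πR).
L = (4π×10⁻⁷)(3580)(1610)²(6.810×10^-5) / (2π×0.105 m) = 1.204 H.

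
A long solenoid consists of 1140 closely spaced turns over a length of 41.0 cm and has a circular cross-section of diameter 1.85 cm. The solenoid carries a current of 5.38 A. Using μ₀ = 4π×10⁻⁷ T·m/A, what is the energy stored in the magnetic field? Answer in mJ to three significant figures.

A = π(d/2)² = π(9.250×10^-3 m)² = 2.688×10^-4 m².
L = μ₀N²A/ℓ = (4π×10⁻⁷)(1140)²(2.688×10^-4)/(0.41) = 1.071×10^-3 H.
U = ½LI² = ½(1.071×10^-3)(5.38)² = 1.550×10^-2 J.

U ≈ 15.5 mJ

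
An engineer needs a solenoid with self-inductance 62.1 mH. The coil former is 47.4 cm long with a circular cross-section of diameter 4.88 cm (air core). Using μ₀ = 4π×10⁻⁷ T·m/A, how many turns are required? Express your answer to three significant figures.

N ≈ 3540 turns

A = π(d/2)² = π(2.440×10^-2 m)² = 1.870×10^-3 m².
From L = μ₀N²A/ℓ, N = √(Lℓ / (μ₀A)).
N = √[(6.210×10^-2)(0.474) / ((4π×10⁻⁷)×1.870×10^-3)] = √(1.252×10^7) ≈ 3538.9.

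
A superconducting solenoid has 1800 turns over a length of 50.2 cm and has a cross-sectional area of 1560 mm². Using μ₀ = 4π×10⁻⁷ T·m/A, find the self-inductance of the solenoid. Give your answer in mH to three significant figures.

L ≈ 12.7 mH

A = 1560 mm² = 1.560×10^-3 m².
For a long solenoid, L = μ₀N²A/ℓ.
L = (4π×10⁻⁷)(1800)²(1.560×10^-3)/(0.502 m) = 1.265×10^-2 H.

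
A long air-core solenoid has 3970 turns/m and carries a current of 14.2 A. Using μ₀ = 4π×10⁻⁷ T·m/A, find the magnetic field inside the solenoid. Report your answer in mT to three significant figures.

Inside a long solenoid, B = μ₀nI.
B = (4π×10⁻⁷)(3.970×10^3 m⁻¹)(14.2 A) = 7.084×10^-2 T.

B ≈ 70.8 mT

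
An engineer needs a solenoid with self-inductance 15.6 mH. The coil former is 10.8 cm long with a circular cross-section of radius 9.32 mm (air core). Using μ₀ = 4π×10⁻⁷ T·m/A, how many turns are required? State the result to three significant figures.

A = πr² = π(9.320×10^-3 m)² = 2.729×10^-4 m².
From L = μ₀N²A/ℓ, N = √(Lℓ / (μ₀A)).
N = √[(1.560×10^-2)(0.108) / ((4π×10⁻⁷)×2.729×10^-4)] = √(4.913×10^6) ≈ 2216.6.

N ≈ 2220 turns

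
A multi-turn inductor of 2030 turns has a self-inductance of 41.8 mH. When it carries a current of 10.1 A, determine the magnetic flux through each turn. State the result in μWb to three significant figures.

From L = NΦ_B/I, the flux per turn is Φ_B = LI/N.
Φ_B = (4.180×10^-2 H)(10.1 A)/2030 = 2.080×10^-4 Wb.

Φ_B ≈ 208 μWb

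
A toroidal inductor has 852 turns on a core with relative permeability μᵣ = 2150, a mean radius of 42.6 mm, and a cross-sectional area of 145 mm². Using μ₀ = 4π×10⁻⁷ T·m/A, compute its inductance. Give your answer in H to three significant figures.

For a thin toroid, L = μ₀μᵣN²A/(2πR).
L = (4π×10⁻⁷)(2150)(852)²(1.450×10^-4) / (2π×4.260×10^-2 m) = 1.062 H.

L ≈ 1.06 H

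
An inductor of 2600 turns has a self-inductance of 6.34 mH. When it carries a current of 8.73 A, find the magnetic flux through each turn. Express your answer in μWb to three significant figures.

Φ_B ≈ 21.3 μWb

From L = NΦ_B/I, the flux per turn is Φ_B = LI/N.
Φ_B = (6.340×10^-3 H)(8.73 A)/2600 = 2.129×10^-5 Wb.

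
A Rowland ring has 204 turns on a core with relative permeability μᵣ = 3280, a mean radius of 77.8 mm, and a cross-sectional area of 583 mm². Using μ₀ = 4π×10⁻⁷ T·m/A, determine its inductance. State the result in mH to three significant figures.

L ≈ 205 mH

For a thin toroid, L = μ₀μᵣN²A/(2πR).
L = (4π×10⁻⁷)(3280)(204)²(5.830×10^-4) / (2π×7.780×10^-2 m) = 0.2046 H.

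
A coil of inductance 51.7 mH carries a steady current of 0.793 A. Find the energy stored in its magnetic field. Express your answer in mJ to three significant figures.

Stored magnetic energy: U = ½LI².
U = ½(5.170×10^-2 H)(0.793 A)² = 1.626×10^-2 J.

U ≈ 16.3 mJ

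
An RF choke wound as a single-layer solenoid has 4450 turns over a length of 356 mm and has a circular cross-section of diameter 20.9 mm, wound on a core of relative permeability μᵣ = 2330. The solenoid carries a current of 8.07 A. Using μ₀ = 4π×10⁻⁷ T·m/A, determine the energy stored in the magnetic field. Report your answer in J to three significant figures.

U ≈ 1820 J

A = π(d/2)² = π(1.045×10^-2 m)² = 3.431×10^-4 m².
L = μ₀μᵣN²A/ℓ = (4π×10⁻⁷)(2330)(4450)²(3.431×10^-4)/(0.356) = 55.88 H.
U = ½LI² = ½(55.88)(8.07)² = 1.819×10^3 J.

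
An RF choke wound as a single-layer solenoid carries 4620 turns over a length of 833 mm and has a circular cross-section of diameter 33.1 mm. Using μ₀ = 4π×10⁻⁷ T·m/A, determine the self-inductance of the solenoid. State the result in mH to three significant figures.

L ≈ 27.7 mH

A = π(d/2)² = π(1.655×10^-2 m)² = 8.6049×10^-4 m².
For a long solenoid, L = μ₀N²A/ℓ.
L = (4π×10⁻⁷)(4620)²(8.6049×10^-4)/(0.833 m) = 2.771×10^-2 H.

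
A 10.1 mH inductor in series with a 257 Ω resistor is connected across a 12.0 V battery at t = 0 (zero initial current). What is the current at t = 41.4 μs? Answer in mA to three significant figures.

I ≈ 30.4 mA

τ = L/R = 1.010×10^-2/257 = 3.930×10^-5 s; final current I_∞ = ε/R = 12.0/257 = 4.669×10^-2 A.
I(t) = I_∞(1 − e^(−t/τ)) with t/τ = 1.053.
I = (4.669×10^-2)(1 − e^(−1.053)) = 3.041×10^-2 A.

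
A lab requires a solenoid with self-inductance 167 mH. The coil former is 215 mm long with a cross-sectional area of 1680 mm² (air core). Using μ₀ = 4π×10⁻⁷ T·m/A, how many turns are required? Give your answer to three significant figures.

N ≈ 4120 turns

A = 1680 mm² = 1.680×10^-3 m².
From L = μ₀N²A/ℓ, N = √(Lℓ / (μ₀A)).
N = √[(0.167)(0.215) / ((4π×10⁻⁷)×1.680×10^-3)] = √(1.701×10^7) ≈ 4124.0.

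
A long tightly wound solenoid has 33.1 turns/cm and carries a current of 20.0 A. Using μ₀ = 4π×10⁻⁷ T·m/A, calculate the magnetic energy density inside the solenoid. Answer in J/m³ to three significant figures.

B = μ₀nI = (4π×10⁻⁷)(3.310×10^3)(20.0) = 8.319×10^-2 T.
u = B²/(2μ₀) = (8.319×10^-2)²/(2×4π×10⁻⁷) = 2.754×10^3 J/m³.

u ≈ 2750 J/m³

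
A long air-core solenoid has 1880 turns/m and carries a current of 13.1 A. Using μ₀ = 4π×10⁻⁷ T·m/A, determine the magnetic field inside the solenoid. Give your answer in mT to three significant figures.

B ≈ 30.9 mT

Inside a long solenoid, B = μ₀nI.
B = (4π×10⁻⁷)(1.880×10^3 m⁻¹)(13.1 A) = 3.0948×10^-2 T.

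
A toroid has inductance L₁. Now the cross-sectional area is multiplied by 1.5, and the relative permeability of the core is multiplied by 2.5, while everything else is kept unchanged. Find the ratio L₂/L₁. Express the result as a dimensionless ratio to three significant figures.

For a toroid, L ∝ μᵣN²A/R.
L₂/L₁ = (1.5) × (2.5) = 3.75.

L₂/L₁ = 3.75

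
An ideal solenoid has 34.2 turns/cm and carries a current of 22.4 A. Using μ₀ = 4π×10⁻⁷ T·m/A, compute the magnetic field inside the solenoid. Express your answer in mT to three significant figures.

Inside a long solenoid, B = μ₀nI.
B = (4π×10⁻⁷)(3.420×10^3 m⁻¹)(22.4 A) = 9.627×10^-2 T.

B ≈ 96.3 mT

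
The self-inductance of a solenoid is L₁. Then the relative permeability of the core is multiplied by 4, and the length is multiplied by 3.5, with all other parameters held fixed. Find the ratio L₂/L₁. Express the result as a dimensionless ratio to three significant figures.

L₂/L₁ = 1.14

For a solenoid, L ∝ μᵣN²A/ℓ.
L₂/L₁ = (4) × (3.5)^-1 = 1.14.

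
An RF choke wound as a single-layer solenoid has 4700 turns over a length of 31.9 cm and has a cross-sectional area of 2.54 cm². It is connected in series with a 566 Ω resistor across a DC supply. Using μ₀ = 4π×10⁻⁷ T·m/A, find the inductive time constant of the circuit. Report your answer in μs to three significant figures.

τ ≈ 39.1 μs

A = 2.54 cm² = 2.540×10^-4 m².
L = μ₀N²A/ℓ = (4π×10⁻⁷)(4700)²(2.540×10^-4)/(0.319) = 2.210×10^-2 H.
τ = L/R = (2.210×10^-2)/(566) = 3.905×10^-5 s.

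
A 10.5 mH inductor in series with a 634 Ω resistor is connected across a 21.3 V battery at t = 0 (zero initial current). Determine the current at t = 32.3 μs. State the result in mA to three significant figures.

I ≈ 28.8 mA

τ = L/R = 1.050×10^-2/634 = 1.656×10^-5 s; final current I_∞ = ε/R = 21.3/634 = 3.360×10^-2 A.
I(t) = I_∞(1 − e^(−t/τ)) with t/τ = 1.950.
I = (3.360×10^-2)(1 − e^(−1.950)) = 2.882×10^-2 A.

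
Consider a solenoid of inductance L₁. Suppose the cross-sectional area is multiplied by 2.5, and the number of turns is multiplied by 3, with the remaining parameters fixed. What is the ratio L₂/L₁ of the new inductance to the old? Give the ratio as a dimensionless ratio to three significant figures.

For a solenoid, L ∝ μᵣN²A/ℓ.
L₂/L₁ = (2.5) × (3)^2 = 22.5.

L₂/L₁ = 22.5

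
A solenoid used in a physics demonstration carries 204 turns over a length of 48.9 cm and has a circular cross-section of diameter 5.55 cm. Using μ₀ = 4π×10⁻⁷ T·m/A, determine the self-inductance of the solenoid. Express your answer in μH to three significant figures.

L ≈ 259 μH

A = π(d/2)² = π(2.775×10^-2 m)² = 2.419×10^-3 m².
For a long solenoid, L = μ₀N²A/ℓ.
L = (4π×10⁻⁷)(204)²(2.419×10^-3)/(0.489 m) = 2.587×10^-4 H.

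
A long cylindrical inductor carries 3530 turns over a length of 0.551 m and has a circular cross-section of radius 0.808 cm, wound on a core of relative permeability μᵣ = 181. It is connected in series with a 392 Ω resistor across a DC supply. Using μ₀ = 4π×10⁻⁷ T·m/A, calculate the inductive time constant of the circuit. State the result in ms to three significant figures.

A = πr² = π(8.080×10^-3 m)² = 2.051×10^-4 m².
L = μ₀μᵣN²A/ℓ = (4π×10⁻⁷)(181)(3530)²(2.051×10^-4)/(0.551) = 1.055 H.
τ = L/R = (1.055)/(392) = 2.691×10^-3 s.

τ ≈ 2.69 ms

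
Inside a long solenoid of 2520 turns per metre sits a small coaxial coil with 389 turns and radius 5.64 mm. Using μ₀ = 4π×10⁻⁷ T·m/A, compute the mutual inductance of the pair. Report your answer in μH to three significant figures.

The outer solenoid produces a uniform field B₁ = μ₀n₁I₁ across the inner coil,
so the flux linkage is N₂Φ = N₂B₁A₂ = μ₀n₁N₂A₂·I₁, giving M = μ₀n₁N₂A₂.
A₂ = πr² = π(5.640×10^-3 m)² = 9.993×10^-5 m².
M = (4π×10⁻⁷)(2520)(389)(9.993×10^-5) = 1.231×10^-4 H.

M ≈ 123 μH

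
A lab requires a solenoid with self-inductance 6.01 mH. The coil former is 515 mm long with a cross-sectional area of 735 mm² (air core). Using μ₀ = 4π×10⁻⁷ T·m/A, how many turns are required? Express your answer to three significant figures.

A = 735 mm² = 7.350×10^-4 m².
From L = μ₀N²A/ℓ, N = √(Lℓ / (μ₀A)).
N = √[(6.010×10^-3)(0.515) / ((4π×10⁻⁷)×7.350×10^-4)] = √(3.351×10^6) ≈ 1830.6.

N ≈ 1830 turns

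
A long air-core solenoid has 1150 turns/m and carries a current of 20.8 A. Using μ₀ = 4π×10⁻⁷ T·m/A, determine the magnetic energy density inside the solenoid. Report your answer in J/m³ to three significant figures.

B = μ₀nI = (4π×10⁻⁷)(1.150×10^3)(20.8) = 3.006×10^-2 T.
u = B²/(2μ₀) = (3.006×10^-2)²/(2×4π×10⁻⁷) = 359.5 J/m³.

u ≈ 360 J/m³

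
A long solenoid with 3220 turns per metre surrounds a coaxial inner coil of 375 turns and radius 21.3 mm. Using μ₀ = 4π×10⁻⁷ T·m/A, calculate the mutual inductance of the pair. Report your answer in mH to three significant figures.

The outer solenoid produces a uniform field B₁ = μ₀n₁I₁ across the inner coil,
so the flux linkage is N₂Φ = N₂B₁A₂ = μ₀n₁N₂A₂·I₁, giving M = μ₀n₁N₂A₂.
A₂ = πr² = π(2.130×10^-2 m)² = 1.425×10^-3 m².
M = (4π×10⁻⁷)(3220)(375)(1.425×10^-3) = 2.163×10^-3 H.

M ≈ 2.16 mH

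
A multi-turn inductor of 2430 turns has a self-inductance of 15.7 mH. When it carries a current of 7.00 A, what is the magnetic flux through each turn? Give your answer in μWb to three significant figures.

Φ_B ≈ 45.2 μWb

From L = NΦ_B/I, the flux per turn is Φ_B = LI/N.
Φ_B = (1.570×10^-2 H)(7.00 A)/2430 = 4.523×10^-5 Wb.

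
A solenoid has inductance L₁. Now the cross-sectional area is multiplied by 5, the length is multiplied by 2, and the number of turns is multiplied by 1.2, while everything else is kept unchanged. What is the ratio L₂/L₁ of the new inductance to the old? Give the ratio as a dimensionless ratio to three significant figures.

L₂/L₁ = 3.60

For a solenoid, L ∝ μᵣN²A/ℓ.
L₂/L₁ = (5) × (2)^-1 × (1.2)^2 = 3.60.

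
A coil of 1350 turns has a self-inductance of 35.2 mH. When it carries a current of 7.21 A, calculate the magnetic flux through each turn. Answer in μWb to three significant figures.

Φ_B ≈ 188 μWb

From L = NΦ_B/I, the flux per turn is Φ_B = LI/N.
Φ_B = (3.520×10^-2 H)(7.21 A)/1350 = 1.880×10^-4 Wb.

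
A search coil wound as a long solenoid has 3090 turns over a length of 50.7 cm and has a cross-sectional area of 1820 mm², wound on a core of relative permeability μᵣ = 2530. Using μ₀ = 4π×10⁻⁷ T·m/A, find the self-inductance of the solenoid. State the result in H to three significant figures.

A = 1820 mm² = 1.820×10^-3 m².
For a long solenoid, L = μ₀μᵣN²A/ℓ.
L = (4π×10⁻⁷)(2530)(3090)²(1.820×10^-3)/(0.507 m) = 109 H.

L ≈ 109 H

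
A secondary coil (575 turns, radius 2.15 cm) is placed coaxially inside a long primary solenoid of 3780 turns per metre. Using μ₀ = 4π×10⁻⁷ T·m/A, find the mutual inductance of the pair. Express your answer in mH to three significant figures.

M ≈ 3.97 mH

The outer solenoid produces a uniform field B₁ = μ₀n₁I₁ across the inner coil,
so the flux linkage is N₂Φ = N₂B₁A₂ = μ₀n₁N₂A₂·I₁, giving M = μ₀n₁N₂A₂.
A₂ = πr² = π(2.150×10^-2 m)² = 1.452×10^-3 m².
M = (4π×10⁻⁷)(3780)(575)(1.452×10^-3) = 3.966×10^-3 H.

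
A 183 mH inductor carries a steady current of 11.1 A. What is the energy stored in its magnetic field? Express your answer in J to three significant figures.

Stored magnetic energy: U = ½LI².
U = ½(0.183 H)(11.1 A)² = 11.27 J.

U ≈ 11.3 J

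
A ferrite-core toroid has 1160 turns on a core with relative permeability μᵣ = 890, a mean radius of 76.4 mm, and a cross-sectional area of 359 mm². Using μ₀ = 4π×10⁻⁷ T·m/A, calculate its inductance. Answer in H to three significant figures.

For a thin toroid, L = μ₀μᵣN²A/(2πR).
L = (4π×10⁻⁷)(890)(1160)²(3.590×10^-4) / (2π×7.640×10^-2 m) = 1.125 H.

L ≈ 1.13 H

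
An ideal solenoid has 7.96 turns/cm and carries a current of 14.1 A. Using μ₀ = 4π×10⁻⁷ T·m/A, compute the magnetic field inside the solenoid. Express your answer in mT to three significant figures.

B ≈ 14.1 mT

Inside a long solenoid, B = μ₀nI.
B = (4π×10⁻⁷)(796 m⁻¹)(14.1 A) = 1.410×10^-2 T.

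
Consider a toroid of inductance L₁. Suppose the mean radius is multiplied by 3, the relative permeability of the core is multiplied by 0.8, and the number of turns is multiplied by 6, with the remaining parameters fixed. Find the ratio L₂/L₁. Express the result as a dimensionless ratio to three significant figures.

For a toroid, L ∝ μᵣN²A/R.
L₂/L₁ = (3)^-1 × (0.8) × (6)^2 = 9.60.

L₂/L₁ = 9.60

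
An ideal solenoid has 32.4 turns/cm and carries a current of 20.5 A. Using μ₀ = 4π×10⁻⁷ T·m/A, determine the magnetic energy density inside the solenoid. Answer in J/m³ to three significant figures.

u ≈ 2770 J/m³

B = μ₀nI = (4π×10⁻⁷)(3.240×10^3)(20.5) = 8.347×10^-2 T.
u = B²/(2μ₀) = (8.347×10^-2)²/(2×4π×10⁻⁷) = 2.772×10^3 J/m³.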